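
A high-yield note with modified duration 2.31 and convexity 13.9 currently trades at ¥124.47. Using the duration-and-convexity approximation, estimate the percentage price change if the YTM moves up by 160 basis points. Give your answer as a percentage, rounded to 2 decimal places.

Duration effect: -D_mod·Δy = -2.31 × (+0.016) = -0.036960
Convexity effect: ½·C·(Δy)² = 0.5 × 13.9 × (0.016)² = +0.0017792
ΔP/P ≈ -0.036960 + 0.0017792 = -0.0351808
= -3.51808%.

-3.52%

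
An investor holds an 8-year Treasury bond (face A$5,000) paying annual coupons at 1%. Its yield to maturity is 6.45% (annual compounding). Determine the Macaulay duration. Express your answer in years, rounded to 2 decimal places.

Periodic yield y = 0.0645. Discount each cash flow and weight by its year:
  t   CF        PV=CF/(1+0.0645)^t    t·PV
  1        50.00        46.9704        46.9704
  2        50.00        44.1244        88.2488
  3        50.00        41.4508       124.3524
  4        50.00        38.9392       155.7569
  5        50.00        36.5798       182.8991
  6        50.00        34.3634       206.1803
  7        50.00        32.2813       225.9688
  8     5,050.00     3,062.8523    24,502.8183
  Σ                  3,337.5616    25,533.1950
Price P = Σ PV = 3,337.5616.
Macaulay duration = Σ(t·PV) / P = 25,533.1950 / 3,337.5616 = 7.65025 years.

7.65 years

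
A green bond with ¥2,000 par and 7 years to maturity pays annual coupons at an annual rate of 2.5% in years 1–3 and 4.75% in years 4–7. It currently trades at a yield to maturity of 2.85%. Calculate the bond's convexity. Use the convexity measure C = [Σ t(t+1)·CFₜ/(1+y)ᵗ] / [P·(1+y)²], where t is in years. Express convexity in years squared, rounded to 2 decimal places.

46.97

With y = 0.0285:
  t   CF        PV=CF/(1+0.0285)^t    t·PV        t(t+1)·PV
  1        50.00        48.6145        48.6145          97.2290
  2        50.00        47.2674        94.5347         283.6042
  3        50.00        45.9576       137.8727         551.4909
  4        95.00        84.8998       339.5990       1,697.9950
  5        95.00        82.5472       412.7358       2,476.4147
  6        95.00        80.2598       481.5585       3,370.9097
  7     2,095.00     1,720.8933    12,046.2534      96,370.0273
  Σ                  2,110.4394    13,561.1687     104,847.6709
P = 2,110.4394.
Convexity = Σ t(t+1)·PV / [P·(1+y)²] = 104,847.6709 / (2,110.4394 × 1.057812) = 46.96532.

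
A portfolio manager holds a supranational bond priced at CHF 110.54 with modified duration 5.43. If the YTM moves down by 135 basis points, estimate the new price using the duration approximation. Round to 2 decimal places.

Duration approximation: ΔP/P ≈ -D_mod · Δy = -5.43 × (-0.0135) = +0.073305.
New price ≈ 110.54 × (1 + 0.073305) = 118.6431347.

CHF 118.64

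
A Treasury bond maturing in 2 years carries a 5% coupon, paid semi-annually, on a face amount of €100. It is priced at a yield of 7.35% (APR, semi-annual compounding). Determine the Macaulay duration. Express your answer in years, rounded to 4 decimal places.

1.9262 years

Periodic yield y = 0.03675. Discount each cash flow and weight by its period:
  t   CF        PV=CF/(1+0.03675)^t    t·PV
  1         2.50         2.4114         2.4114
  2         2.50         2.3259         4.6518
  3         2.50         2.2435         6.7304
  4       102.50        88.7213       354.8850
  Σ                     95.7020       368.6786
Price P = Σ PV = 95.7020.
Macaulay duration = Σ(t·PV) / P = 368.6786 / 95.7020 = 3.85236 half-year periods.
In years: 3.85236 / 2 = 1.92618 years.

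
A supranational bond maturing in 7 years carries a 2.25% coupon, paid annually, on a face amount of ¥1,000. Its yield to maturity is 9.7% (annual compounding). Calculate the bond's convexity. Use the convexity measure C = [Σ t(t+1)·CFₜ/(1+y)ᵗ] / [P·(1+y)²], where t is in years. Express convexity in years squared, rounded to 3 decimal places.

41.420

With y = 0.097:
  t   CF        PV=CF/(1+0.097)^t    t·PV        t(t+1)·PV
  1        22.50        20.5105        20.5105          41.0210
  2        22.50        18.6969        37.3938         112.1813
  3        22.50        17.0437        51.1310         204.5238
  4        22.50        15.5366        62.1464         310.7320
  5        22.50        14.1628        70.8140         424.8843
  6        22.50        12.9105        77.4629         542.2406
  7     1,022.50       534.8314     3,743.8200      29,950.5603
  Σ                    633.6924     4,063.2786      31,586.1432
P = 633.6924.
Convexity = Σ t(t+1)·PV / [P·(1+y)²] = 31,586.1432 / (633.6924 × 1.203409) = 41.41950.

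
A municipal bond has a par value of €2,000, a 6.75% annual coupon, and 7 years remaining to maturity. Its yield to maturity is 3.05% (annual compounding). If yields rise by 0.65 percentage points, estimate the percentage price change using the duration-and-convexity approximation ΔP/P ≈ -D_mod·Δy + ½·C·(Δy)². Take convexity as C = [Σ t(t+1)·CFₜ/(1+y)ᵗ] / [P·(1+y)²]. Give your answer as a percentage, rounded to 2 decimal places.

With y = 0.0305:
  t   CF        PV=CF/(1+0.0305)^t    t·PV        t(t+1)·PV
  1       135.00       131.0044       131.0044         262.0087
  2       135.00       127.1270       254.2540         762.7620
  3       135.00       123.3644       370.0931       1,480.3726
  4       135.00       119.7131       478.8525       2,394.2626
  5       135.00       116.1699       580.8497       3,485.0984
  6       135.00       112.7316       676.3898       4,734.7285
  7     2,135.00     1,730.0630    12,110.4407      96,883.5254
  Σ                  2,460.1734    14,601.8842     110,002.7581
P = 2,460.1734; D_Mac = 5.93531 yrs; D_mod = 5.75964 yrs; C = 42.10579.
Duration effect: -5.75964 × (+0.0065) = -0.037438
Convexity effect: 0.5 × 42.10579 × (0.0065)² = +0.0008895
ΔP/P ≈ -0.037438 + 0.0008895 = -0.036548 = -3.6548%.

-3.65%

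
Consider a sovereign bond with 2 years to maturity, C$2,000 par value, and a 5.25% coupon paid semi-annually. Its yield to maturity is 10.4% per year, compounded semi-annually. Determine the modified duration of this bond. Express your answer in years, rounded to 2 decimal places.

1.83 years

Periodic yield y = 0.052. First find Macaulay duration:
  t   CF        PV=CF/(1+0.052)^t    t·PV
  1        52.50        49.9049        49.9049
  2        52.50        47.4382        94.8763
  3        52.50        45.0933       135.2799
  4     2,052.50     1,675.7924     6,703.1694
  Σ                  1,818.2288     6,983.2306
P = 1,818.2288; Macaulay duration = 6,983.2306 / 1,818.2288 = 3.84068 half-year periods = 1.92034 years.
Modified duration = D_Mac / (1 + y) = 1.92034 / 1.052 = 1.82542 years.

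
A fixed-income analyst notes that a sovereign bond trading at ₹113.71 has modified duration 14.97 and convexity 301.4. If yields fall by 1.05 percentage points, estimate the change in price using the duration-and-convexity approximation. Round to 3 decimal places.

+₹19.763

Duration effect: -D_mod·Δy = -14.97 × (-0.0105) = +0.157185
Convexity effect: ½·C·(Δy)² = 0.5 × 301.4 × (-0.0105)² = +0.016614675
ΔP/P ≈ +0.157185 + 0.016614675 = +0.173799675
ΔP ≈ 113.71 × (+0.173799675) = +19.76276104425.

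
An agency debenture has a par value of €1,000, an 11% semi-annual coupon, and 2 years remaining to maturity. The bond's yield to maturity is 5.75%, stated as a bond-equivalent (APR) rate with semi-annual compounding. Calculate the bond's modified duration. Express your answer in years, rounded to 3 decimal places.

Periodic yield y = 0.02875. First find Macaulay duration:
  t   CF        PV=CF/(1+0.02875)^t    t·PV
  1        55.00        53.4629        53.4629
  2        55.00        51.9688       103.9377
  3        55.00        50.5165       151.5495
  4     1,055.00       941.9179     3,767.6717
  Σ                  1,097.8662     4,076.6218
P = 1,097.8662; Macaulay duration = 4,076.6218 / 1,097.8662 = 3.71322 half-year periods = 1.85661 years.
Modified duration = D_Mac / (1 + y) = 1.85661 / 1.02875 = 1.80473 years.

1.805 years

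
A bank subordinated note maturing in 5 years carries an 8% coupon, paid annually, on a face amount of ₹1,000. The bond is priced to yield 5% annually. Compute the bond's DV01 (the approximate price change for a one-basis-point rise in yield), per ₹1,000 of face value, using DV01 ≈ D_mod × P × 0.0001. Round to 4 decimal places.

₹0.4689

Periodic yield y = 0.05.
  t   CF        PV=CF/(1+0.05)^t    t·PV
  1        80.00        76.1905        76.1905
  2        80.00        72.5624       145.1247
  3        80.00        69.1070       207.3210
  4        80.00        65.8162       263.2648
  5     1,080.00       846.2083     4,231.0413
  Σ                  1,129.8843     4,922.9423
P = 1,129.8843; D_Mac = 4.35703 yrs; D_mod = 4.14955 yrs.
DV01 ≈ 4.14955 × 1,129.8843 × 0.0001 = 0.468852.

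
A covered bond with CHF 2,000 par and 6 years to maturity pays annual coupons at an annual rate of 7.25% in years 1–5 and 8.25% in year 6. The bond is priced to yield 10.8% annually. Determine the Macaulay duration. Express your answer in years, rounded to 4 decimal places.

4.9900 years

Periodic yield y = 0.108. Discount each cash flow and weight by its year:
  t   CF        PV=CF/(1+0.108)^t    t·PV
  1       145.00       130.8664       130.8664
  2       145.00       118.1105       236.2210
  3       145.00       106.5979       319.7938
  4       145.00        96.2075       384.8300
  5       145.00        86.8299       434.1494
  6     2,165.00     1,170.0902     7,020.5411
  Σ                  1,708.7024     8,526.4017
Price P = Σ PV = 1,708.7024.
Macaulay duration = Σ(t·PV) / P = 8,526.4017 / 1,708.7024 = 4.98999 years.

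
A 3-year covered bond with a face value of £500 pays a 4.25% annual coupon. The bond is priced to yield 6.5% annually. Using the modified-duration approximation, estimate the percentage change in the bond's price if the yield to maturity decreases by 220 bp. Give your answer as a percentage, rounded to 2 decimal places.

Periodic yield y = 0.065. Modified duration first:
  t   CF        PV=CF/(1+0.065)^t    t·PV
  1        21.25        19.9531        19.9531
  2        21.25        18.7353        37.4705
  3       521.25       431.5163     1,294.5490
  Σ                    470.2047     1,351.9726
P = 470.2047; D_Mac = 2.87529 yrs; D_mod = 2.87529/(1+0.065) = 2.69980 yrs.
ΔP/P ≈ -D_mod · Δy = -2.69980 × (-0.022) = +0.059396 = +5.9396%.

+5.94%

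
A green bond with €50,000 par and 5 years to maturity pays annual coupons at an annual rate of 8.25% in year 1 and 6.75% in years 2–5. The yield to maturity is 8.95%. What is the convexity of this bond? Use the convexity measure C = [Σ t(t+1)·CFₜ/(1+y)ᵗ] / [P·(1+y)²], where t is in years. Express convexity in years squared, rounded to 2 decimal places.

With y = 0.0895:
  t   CF        PV=CF/(1+0.0895)^t    t·PV        t(t+1)·PV
  1     4,125.00     3,786.1404     3,786.1404       7,572.2809
  2     3,375.00     2,843.2779     5,686.5558      17,059.6673
  3     3,375.00     2,609.7089     7,829.1268      31,316.5073
  4     3,375.00     2,395.3272     9,581.3086      47,906.5432
  5    53,375.00    34,769.7618   173,848.8089   1,043,092.8532
  Σ                 46,404.2162   200,731.9405   1,146,947.8519
P = 46,404.2162.
Convexity = Σ t(t+1)·PV / [P·(1+y)²] = 1,146,947.8519 / (46,404.2162 × 1.187010) = 20.82245.

20.82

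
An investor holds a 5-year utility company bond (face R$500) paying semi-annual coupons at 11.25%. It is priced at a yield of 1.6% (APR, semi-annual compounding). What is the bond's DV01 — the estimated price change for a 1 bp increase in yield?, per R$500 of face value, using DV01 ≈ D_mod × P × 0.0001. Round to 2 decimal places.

Periodic yield y = 0.008.
  t   CF        PV=CF/(1+0.008)^t    t·PV
  1       28.125        27.9018        27.9018
  2       28.125        27.6803        55.3607
  3       28.125        27.4607        82.3820
  4       28.125        27.2427       108.9709
  5       28.125        27.0265       135.1325
  6       28.125        26.8120       160.8720
  7       28.125        26.5992       186.1945
  8       28.125        26.3881       211.1049
  9       28.125        26.1787       235.6081
  10     528.125       487.6760     4,876.7602
  Σ                    730.9660     6,080.2876
P = 730.9660; D_Mac = 8.31815 half-year periods = 4.15908 yrs; D_mod = 4.12607 yrs.
DV01 ≈ 4.12607 × 730.9660 × 0.0001 = 0.301602.

R$0.30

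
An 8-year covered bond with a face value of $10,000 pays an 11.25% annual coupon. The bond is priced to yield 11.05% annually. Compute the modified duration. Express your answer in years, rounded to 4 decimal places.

Periodic yield y = 0.1105. First find Macaulay duration:
  t   CF        PV=CF/(1+0.1105)^t    t·PV
  1     1,125.00     1,013.0572     1,013.0572
  2     1,125.00       912.2532     1,824.5064
  3     1,125.00       821.4797     2,464.4391
  4     1,125.00       739.7386     2,958.9543
  5     1,125.00       666.1311     3,330.6555
  6     1,125.00       599.8479     3,599.0874
  7     1,125.00       540.1602     3,781.1214
  8    11,125.00     4,810.0713    38,480.5706
  Σ                 10,102.7392    57,452.3919
P = 10,102.7392; Macaulay duration = 57,452.3919 / 10,102.7392 = 5.68681 years.
Modified duration = D_Mac / (1 + y) = 5.68681 / 1.1105 = 5.12095 years.

5.1209 years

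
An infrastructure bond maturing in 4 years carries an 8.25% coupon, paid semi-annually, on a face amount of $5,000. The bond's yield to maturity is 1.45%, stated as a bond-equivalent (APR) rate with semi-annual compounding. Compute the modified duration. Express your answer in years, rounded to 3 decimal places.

Periodic yield y = 0.00725. First find Macaulay duration:
  t   CF        PV=CF/(1+0.00725)^t    t·PV
  1       206.25       204.7655       204.7655
  2       206.25       203.2916       406.5832
  3       206.25       201.8283       605.4850
  4       206.25       200.3756       801.5024
  5       206.25       198.9333       994.6667
  6       206.25       197.5015     1,185.0087
  7       206.25       196.0799     1,372.5591
  8     5,206.25     4,913.9056    39,311.2449
  Σ                  6,316.6813    44,881.8155
P = 6,316.6813; Macaulay duration = 44,881.8155 / 6,316.6813 = 7.10528 half-year periods = 3.55264 years.
Modified duration = D_Mac / (1 + y) = 3.55264 / 1.00725 = 3.52707 years.

3.527 years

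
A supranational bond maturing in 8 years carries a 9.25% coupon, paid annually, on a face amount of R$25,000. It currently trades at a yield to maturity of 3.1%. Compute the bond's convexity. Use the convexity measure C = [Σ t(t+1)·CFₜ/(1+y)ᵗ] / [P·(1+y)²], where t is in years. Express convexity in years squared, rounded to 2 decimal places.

49.19

With y = 0.031:
  t   CF        PV=CF/(1+0.031)^t    t·PV        t(t+1)·PV
  1     2,312.50     2,242.9680     2,242.9680       4,485.9360
  2     2,312.50     2,175.5267     4,351.0533      13,053.1600
  3     2,312.50     2,110.1132     6,330.3395      25,321.3579
  4     2,312.50     2,046.6665     8,186.6660      40,933.3299
  5     2,312.50     1,985.1275     9,925.6377      59,553.8263
  6     2,312.50     1,925.4389    11,552.6336      80,868.4353
  7     2,312.50     1,867.5450    13,072.8153     104,582.5222
  8    27,312.50    21,394.0069   171,152.0554   1,540,368.4986
  Σ                 35,747.3928   226,814.1688   1,869,167.0662
P = 35,747.3928.
Convexity = Σ t(t+1)·PV / [P·(1+y)²] = 1,869,167.0662 / (35,747.3928 × 1.062961) = 49.19109.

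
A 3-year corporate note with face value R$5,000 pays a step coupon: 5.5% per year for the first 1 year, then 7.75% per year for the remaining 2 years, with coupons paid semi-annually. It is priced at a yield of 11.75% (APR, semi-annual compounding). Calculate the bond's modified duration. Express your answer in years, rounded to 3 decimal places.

Periodic yield y = 0.05875. First find Macaulay duration:
  t   CF        PV=CF/(1+0.05875)^t    t·PV
  1       137.50       129.8701       129.8701
  2       137.50       122.6636       245.3273
  3       193.75       163.2531       489.7593
  4       193.75       154.1942       616.7768
  5       193.75       145.6380       728.1898
  6     5,193.75     3,687.4021    22,124.4127
  Σ                  4,403.0211    24,334.3360
P = 4,403.0211; Macaulay duration = 24,334.3360 / 4,403.0211 = 5.52674 half-year periods = 2.76337 years.
Modified duration = D_Mac / (1 + y) = 2.76337 / 1.05875 = 2.61003 years.

2.610 years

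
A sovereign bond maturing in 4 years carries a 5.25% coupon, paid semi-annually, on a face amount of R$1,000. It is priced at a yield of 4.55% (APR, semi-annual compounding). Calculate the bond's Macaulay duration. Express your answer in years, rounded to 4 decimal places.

3.6647 years

Periodic yield y = 0.02275. Discount each cash flow and weight by its period:
  t   CF        PV=CF/(1+0.02275)^t    t·PV
  1        26.25        25.6661        25.6661
  2        26.25        25.0952        50.1904
  3        26.25        24.5370        73.6109
  4        26.25        23.9912        95.9647
  5        26.25        23.4575       117.2875
  6        26.25        22.9357       137.6143
  7        26.25        22.4255       156.9788
  8     1,026.25       857.2298     6,857.8385
  Σ                  1,025.3380     7,515.1511
Price P = Σ PV = 1,025.3380.
Macaulay duration = Σ(t·PV) / P = 7,515.1511 / 1,025.3380 = 7.32944 half-year periods.
In years: 7.32944 / 2 = 3.66472 years.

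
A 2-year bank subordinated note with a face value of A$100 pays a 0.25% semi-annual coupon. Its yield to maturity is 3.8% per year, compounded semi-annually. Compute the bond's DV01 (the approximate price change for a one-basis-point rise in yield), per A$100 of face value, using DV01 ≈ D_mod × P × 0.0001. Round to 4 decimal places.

Periodic yield y = 0.019.
  t   CF        PV=CF/(1+0.019)^t    t·PV
  1        0.125         0.1227         0.1227
  2        0.125         0.1204         0.2408
  3        0.125         0.1181         0.3544
  4      100.125        92.8637       371.4546
  Σ                     93.2248       372.1725
P = 93.2248; D_Mac = 3.99220 half-year periods = 1.99610 yrs; D_mod = 1.95888 yrs.
DV01 ≈ 1.95888 × 93.2248 × 0.0001 = 0.018262.

A$0.0183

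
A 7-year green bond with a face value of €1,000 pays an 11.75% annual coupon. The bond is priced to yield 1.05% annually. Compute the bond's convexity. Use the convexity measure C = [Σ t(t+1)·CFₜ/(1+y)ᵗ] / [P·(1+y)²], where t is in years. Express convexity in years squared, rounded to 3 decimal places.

40.285

With y = 0.0105:
  t   CF        PV=CF/(1+0.0105)^t    t·PV        t(t+1)·PV
  1       117.50       116.2791       116.2791         232.5581
  2       117.50       115.0708       230.1417         690.4250
  3       117.50       113.8751       341.6254       1,366.5016
  4       117.50       112.6919       450.7675       2,253.8374
  5       117.50       111.5209       557.6045       3,345.6271
  6       117.50       110.3621       662.1726       4,635.2082
  7     1,117.50     1,038.7076     7,270.9532      58,167.6253
  Σ                  1,718.5075     9,629.5439      70,691.7828
P = 1,718.5075.
Convexity = Σ t(t+1)·PV / [P·(1+y)²] = 70,691.7828 / (1,718.5075 × 1.021110) = 40.28514.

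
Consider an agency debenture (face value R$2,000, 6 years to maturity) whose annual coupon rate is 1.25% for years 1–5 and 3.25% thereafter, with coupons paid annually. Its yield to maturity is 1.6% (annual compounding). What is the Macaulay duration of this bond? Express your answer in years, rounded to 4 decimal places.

5.8190 years

Periodic yield y = 0.016. Discount each cash flow and weight by its year:
  t   CF        PV=CF/(1+0.016)^t    t·PV
  1        25.00        24.6063        24.6063
  2        25.00        24.2188        48.4376
  3        25.00        23.8374        71.5122
  4        25.00        23.4620        93.8480
  5        25.00        23.0925       115.4626
  6     2,065.00     1,877.4043    11,264.4258
  Σ                  1,996.6213    11,618.2926
Price P = Σ PV = 1,996.6213.
Macaulay duration = Σ(t·PV) / P = 11,618.2926 / 1,996.6213 = 5.81898 years.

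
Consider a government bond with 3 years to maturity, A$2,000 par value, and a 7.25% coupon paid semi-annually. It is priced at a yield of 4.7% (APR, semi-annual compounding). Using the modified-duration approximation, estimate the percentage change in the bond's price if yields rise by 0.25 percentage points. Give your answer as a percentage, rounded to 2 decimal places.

Periodic yield y = 0.0235. Modified duration first:
  t   CF        PV=CF/(1+0.0235)^t    t·PV
  1        72.50        70.8354        70.8354
  2        72.50        69.2090       138.4179
  3        72.50        67.6199       202.8597
  4        72.50        66.0673       264.2692
  5        72.50        64.5504       322.7519
  6     2,072.50     1,802.8826    10,817.2958
  Σ                  2,141.1645    11,816.4299
P = 2,141.1645; D_Mac = 5.51869 half-year periods = 2.75935 yrs; D_mod = 2.75935/(1+0.0235) = 2.69599 yrs.
ΔP/P ≈ -D_mod · Δy = -2.69599 × (+0.0025) = -0.006740 = -0.6740%.

-0.67%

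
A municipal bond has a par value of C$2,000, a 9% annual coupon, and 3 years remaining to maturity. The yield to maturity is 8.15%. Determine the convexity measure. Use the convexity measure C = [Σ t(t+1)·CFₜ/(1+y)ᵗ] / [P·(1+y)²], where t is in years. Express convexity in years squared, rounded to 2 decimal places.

With y = 0.0815:
  t   CF        PV=CF/(1+0.0815)^t    t·PV        t(t+1)·PV
  1       180.00       166.4355       166.4355         332.8710
  2       180.00       153.8932       307.7864         923.3593
  3     2,180.00     1,723.3636     5,170.0909      20,680.3635
  Σ                  2,043.6923     5,644.3128      21,936.5938
P = 2,043.6923.
Convexity = Σ t(t+1)·PV / [P·(1+y)²] = 21,936.5938 / (2,043.6923 × 1.169642) = 9.17700.

9.18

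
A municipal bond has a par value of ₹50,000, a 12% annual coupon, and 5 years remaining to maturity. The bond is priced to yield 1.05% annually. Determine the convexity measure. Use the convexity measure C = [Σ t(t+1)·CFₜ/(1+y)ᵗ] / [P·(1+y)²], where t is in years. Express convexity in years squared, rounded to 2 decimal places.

23.37

With y = 0.0105:
  t   CF        PV=CF/(1+0.0105)^t    t·PV        t(t+1)·PV
  1     6,000.00     5,937.6546     5,937.6546      11,875.3093
  2     6,000.00     5,875.9571    11,751.9142      35,255.7425
  3     6,000.00     5,814.9006    17,444.7019      69,778.8074
  4     6,000.00     5,754.4786    23,017.9144     115,089.5719
  5    56,000.00    53,150.3878   265,751.9391   1,594,511.6345
  Σ                 76,533.3787   323,904.1241   1,826,511.0656
P = 76,533.3787.
Convexity = Σ t(t+1)·PV / [P·(1+y)²] = 1,826,511.0656 / (76,533.3787 × 1.021110) = 23.37216.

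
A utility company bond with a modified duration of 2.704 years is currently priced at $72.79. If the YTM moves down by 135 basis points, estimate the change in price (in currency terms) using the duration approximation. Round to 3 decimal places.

+$2.657

Duration approximation: ΔP/P ≈ -D_mod · Δy = -2.704 × (-0.0135) = +0.036504.
ΔP ≈ 72.79 × (+0.036504) = +2.65712616.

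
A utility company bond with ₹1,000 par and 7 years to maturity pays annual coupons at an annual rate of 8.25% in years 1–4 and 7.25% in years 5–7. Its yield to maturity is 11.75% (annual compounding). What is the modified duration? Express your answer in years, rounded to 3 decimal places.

Periodic yield y = 0.1175. First find Macaulay duration:
  t   CF        PV=CF/(1+0.1175)^t    t·PV
  1        82.50        73.8255        73.8255
  2        82.50        66.0631       132.1262
  3        82.50        59.1169       177.3506
  4        82.50        52.9010       211.6040
  5        72.50        41.6007       208.0034
  6        72.50        37.2266       223.3593
  7     1,072.50       492.7931     3,449.5514
  Σ                    823.5267     4,475.8203
P = 823.5267; Macaulay duration = 4,475.8203 / 823.5267 = 5.43494 years.
Modified duration = D_Mac / (1 + y) = 5.43494 / 1.1175 = 4.86348 years.

4.863 years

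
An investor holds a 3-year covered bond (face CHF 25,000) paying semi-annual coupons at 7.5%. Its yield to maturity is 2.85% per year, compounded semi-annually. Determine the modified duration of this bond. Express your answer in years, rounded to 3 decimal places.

Periodic yield y = 0.01425. First find Macaulay duration:
  t   CF        PV=CF/(1+0.01425)^t    t·PV
  1       937.50       924.3283       924.3283
  2       937.50       911.3417     1,822.6834
  3       937.50       898.5375     2,695.6126
  4       937.50       885.9133     3,543.6531
  5       937.50       873.4664     4,367.3319
  6    25,937.50    23,826.3774   142,958.2642
  Σ                 28,319.9646   156,311.8735
P = 28,319.9646; Macaulay duration = 156,311.8735 / 28,319.9646 = 5.51949 half-year periods = 2.75975 years.
Modified duration = D_Mac / (1 + y) = 2.75975 / 1.01425 = 2.72097 years.

2.721 years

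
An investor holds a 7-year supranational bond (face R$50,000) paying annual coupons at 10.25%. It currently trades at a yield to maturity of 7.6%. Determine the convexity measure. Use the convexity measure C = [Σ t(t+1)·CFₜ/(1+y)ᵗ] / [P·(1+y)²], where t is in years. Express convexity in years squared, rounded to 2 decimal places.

With y = 0.076:
  t   CF        PV=CF/(1+0.076)^t    t·PV        t(t+1)·PV
  1     5,125.00     4,763.0112     4,763.0112       9,526.0223
  2     5,125.00     4,426.5903     8,853.1806      26,559.5417
  3     5,125.00     4,113.9315    12,341.7945      49,367.1780
  4     5,125.00     3,823.3564    15,293.4256      76,467.1282
  5     5,125.00     3,553.3052    17,766.5261     106,599.1564
  6     5,125.00     3,302.3283    19,813.9696     138,697.7871
  7    55,125.00    33,011.3058   231,079.1403   1,848,633.1226
  Σ                 56,993.8286   309,911.0478   2,255,849.9363
P = 56,993.8286.
Convexity = Σ t(t+1)·PV / [P·(1+y)²] = 2,255,849.9363 / (56,993.8286 × 1.157776) = 34.18675.

34.19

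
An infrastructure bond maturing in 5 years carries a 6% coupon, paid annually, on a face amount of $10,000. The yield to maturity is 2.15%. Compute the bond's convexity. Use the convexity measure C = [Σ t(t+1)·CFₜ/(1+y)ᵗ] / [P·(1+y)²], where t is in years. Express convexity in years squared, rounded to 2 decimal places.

With y = 0.0215:
  t   CF        PV=CF/(1+0.0215)^t    t·PV        t(t+1)·PV
  1       600.00       587.3715       587.3715       1,174.7430
  2       600.00       575.0088     1,150.0176       3,450.0529
  3       600.00       562.9063     1,688.7190       6,754.8760
  4       600.00       551.0586     2,204.2343      11,021.1715
  5    10,600.00     9,530.4632    47,652.3162     285,913.8971
  Σ                 11,806.8085    53,282.6587     308,314.7406
P = 11,806.8085.
Convexity = Σ t(t+1)·PV / [P·(1+y)²] = 308,314.7406 / (11,806.8085 × 1.043462) = 25.02563.

25.03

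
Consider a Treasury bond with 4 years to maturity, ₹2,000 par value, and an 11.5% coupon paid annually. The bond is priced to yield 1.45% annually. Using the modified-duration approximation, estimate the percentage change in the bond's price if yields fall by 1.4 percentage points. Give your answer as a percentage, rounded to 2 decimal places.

+4.85%

Periodic yield y = 0.0145. Modified duration first:
  t   CF        PV=CF/(1+0.0145)^t    t·PV
  1       230.00       226.7127       226.7127
  2       230.00       223.4723       446.9446
  3       230.00       220.2783       660.8348
  4     2,230.00     2,105.2160     8,420.8639
  Σ                  2,775.6792     9,755.3561
P = 2,775.6792; D_Mac = 3.51458 yrs; D_mod = 3.51458/(1+0.0145) = 3.46435 yrs.
ΔP/P ≈ -D_mod · Δy = -3.46435 × (-0.014) = +0.048501 = +4.8501%.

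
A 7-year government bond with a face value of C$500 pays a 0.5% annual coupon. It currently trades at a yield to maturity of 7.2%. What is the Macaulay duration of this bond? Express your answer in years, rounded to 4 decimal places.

Periodic yield y = 0.072. Discount each cash flow and weight by its year:
  t   CF        PV=CF/(1+0.072)^t    t·PV
  1         2.50         2.3321         2.3321
  2         2.50         2.1755         4.3509
  3         2.50         2.0293         6.0880
  4         2.50         1.8930         7.5722
  5         2.50         1.7659         8.8295
  6         2.50         1.6473         9.8838
  7       502.50       308.8678     2,162.0743
  Σ                    320.7109     2,201.1308
Price P = Σ PV = 320.7109.
Macaulay duration = Σ(t·PV) / P = 2,201.1308 / 320.7109 = 6.86329 years.

6.8633 years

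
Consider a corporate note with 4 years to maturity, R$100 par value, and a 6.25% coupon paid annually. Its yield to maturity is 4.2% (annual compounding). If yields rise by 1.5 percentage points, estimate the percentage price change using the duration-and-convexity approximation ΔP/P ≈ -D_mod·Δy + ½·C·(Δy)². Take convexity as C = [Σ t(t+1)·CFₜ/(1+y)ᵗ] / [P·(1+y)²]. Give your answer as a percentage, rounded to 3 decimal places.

With y = 0.042:
  t   CF        PV=CF/(1+0.042)^t    t·PV        t(t+1)·PV
  1         6.25         5.9981         5.9981          11.9962
  2         6.25         5.7563        11.5126          34.5379
  3         6.25         5.5243        16.5729          66.2915
  4       106.25        90.1277       360.5106       1,802.5531
  Σ                    107.4063       394.5942       1,915.3787
P = 107.4063; D_Mac = 3.67384 yrs; D_mod = 3.52576 yrs; C = 16.42439.
Duration effect: -3.52576 × (+0.015) = -0.052886
Convexity effect: 0.5 × 16.42439 × (0.015)² = +0.0018477
ΔP/P ≈ -0.052886 + 0.0018477 = -0.051039 = -5.1039%.

-5.104%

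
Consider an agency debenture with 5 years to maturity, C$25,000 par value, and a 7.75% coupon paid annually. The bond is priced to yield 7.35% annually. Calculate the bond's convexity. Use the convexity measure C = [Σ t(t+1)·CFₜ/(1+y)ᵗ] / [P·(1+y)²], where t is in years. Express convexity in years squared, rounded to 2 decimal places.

21.47

With y = 0.0735:
  t   CF        PV=CF/(1+0.0735)^t    t·PV        t(t+1)·PV
  1     1,937.50     1,804.8440     1,804.8440       3,609.6879
  2     1,937.50     1,681.2706     3,362.5412      10,087.6235
  3     1,937.50     1,566.1580     4,698.4739      18,793.8956
  4     1,937.50     1,458.9268     5,835.7074      29,178.5369
  5    26,937.50    18,895.0064    94,475.0321     566,850.1924
  Σ                 25,406.2058   110,176.5985     628,519.9364
P = 25,406.2058.
Convexity = Σ t(t+1)·PV / [P·(1+y)²] = 628,519.9364 / (25,406.2058 × 1.152402) = 21.46719.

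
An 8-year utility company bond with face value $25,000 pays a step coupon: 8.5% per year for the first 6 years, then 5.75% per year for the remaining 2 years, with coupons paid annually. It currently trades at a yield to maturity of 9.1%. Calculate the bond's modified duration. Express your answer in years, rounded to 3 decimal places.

5.537 years

Periodic yield y = 0.091. First find Macaulay duration:
  t   CF        PV=CF/(1+0.091)^t    t·PV
  1     2,125.00     1,947.7544     1,947.7544
  2     2,125.00     1,785.2927     3,570.5854
  3     2,125.00     1,636.3820     4,909.1459
  4     2,125.00     1,499.8918     5,999.5672
  5     2,125.00     1,374.7863     6,873.9313
  6     2,125.00     1,260.1157     7,560.6943
  7     1,437.50       781.3302     5,469.3113
  8    26,437.50    13,171.1101   105,368.8808
  Σ                 23,456.6631   141,699.8705
P = 23,456.6631; Macaulay duration = 141,699.8705 / 23,456.6631 = 6.04092 years.
Modified duration = D_Mac / (1 + y) = 6.04092 / 1.091 = 5.53705 years.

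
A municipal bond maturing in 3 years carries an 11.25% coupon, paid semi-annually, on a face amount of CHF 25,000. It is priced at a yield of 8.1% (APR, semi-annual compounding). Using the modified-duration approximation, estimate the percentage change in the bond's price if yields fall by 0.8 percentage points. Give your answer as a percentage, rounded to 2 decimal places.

Periodic yield y = 0.0405. Modified duration first:
  t   CF        PV=CF/(1+0.0405)^t    t·PV
  1     1,406.25     1,351.5137     1,351.5137
  2     1,406.25     1,298.9079     2,597.8158
  3     1,406.25     1,248.3498     3,745.0493
  4     1,406.25     1,199.7595     4,799.0380
  5     1,406.25     1,153.0605     5,765.3027
  6    26,406.25    20,809.1444   124,854.8662
  Σ                 27,060.7358   143,113.5858
P = 27,060.7358; D_Mac = 5.28861 half-year periods = 2.64430 yrs; D_mod = 2.64430/(1+0.0405) = 2.54138 yrs.
ΔP/P ≈ -D_mod · Δy = -2.54138 × (-0.008) = +0.020331 = +2.0331%.

+2.03%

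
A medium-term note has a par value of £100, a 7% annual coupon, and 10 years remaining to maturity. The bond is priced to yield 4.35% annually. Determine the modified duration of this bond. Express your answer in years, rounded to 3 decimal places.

7.442 years

Periodic yield y = 0.0435. First find Macaulay duration:
  t   CF        PV=CF/(1+0.0435)^t    t·PV
  1         7.00         6.7082         6.7082
  2         7.00         6.4286        12.8571
  3         7.00         6.1606        18.4817
  4         7.00         5.9038        23.6150
  5         7.00         5.6576        28.2882
  6         7.00         5.4218        32.5308
  7         7.00         5.1958        36.3705
  8         7.00         4.9792        39.8335
  9         7.00         4.7716        42.9446
  10      107.00        69.8971       698.9711
  Σ                    121.1242       940.6007
P = 121.1242; Macaulay duration = 940.6007 / 121.1242 = 7.76559 years.
Modified duration = D_Mac / (1 + y) = 7.76559 / 1.0435 = 7.44187 years.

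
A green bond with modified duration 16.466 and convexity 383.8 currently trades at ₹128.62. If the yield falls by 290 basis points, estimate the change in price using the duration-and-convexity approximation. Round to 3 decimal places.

Duration effect: -D_mod·Δy = -16.466 × (-0.029) = +0.477514
Convexity effect: ½·C·(Δy)² = 0.5 × 383.8 × (-0.029)² = +0.1613879
ΔP/P ≈ +0.477514 + 0.1613879 = +0.6389019
ΔP ≈ 128.62 × (+0.6389019) = +82.175562378.

+₹82.176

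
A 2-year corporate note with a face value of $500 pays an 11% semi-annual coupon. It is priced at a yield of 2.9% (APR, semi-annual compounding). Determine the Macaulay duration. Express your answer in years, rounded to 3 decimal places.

1.861 years

Periodic yield y = 0.0145. Discount each cash flow and weight by its period:
  t   CF        PV=CF/(1+0.0145)^t    t·PV
  1        27.50        27.1069        27.1069
  2        27.50        26.7195        53.4390
  3        27.50        26.3376        79.0129
  4       527.50       497.9827     1,991.9308
  Σ                    578.1468     2,151.4897
Price P = Σ PV = 578.1468.
Macaulay duration = Σ(t·PV) / P = 2,151.4897 / 578.1468 = 3.72136 half-year periods.
In years: 3.72136 / 2 = 1.86068 years.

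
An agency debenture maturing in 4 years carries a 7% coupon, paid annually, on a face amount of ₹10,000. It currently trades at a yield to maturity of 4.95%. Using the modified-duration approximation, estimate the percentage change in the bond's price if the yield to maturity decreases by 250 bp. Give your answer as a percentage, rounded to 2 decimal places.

Periodic yield y = 0.0495. Modified duration first:
  t   CF        PV=CF/(1+0.0495)^t    t·PV
  1       700.00       666.9843       666.9843
  2       700.00       635.5258     1,271.0515
  3       700.00       605.5510     1,816.6529
  4    10,700.00     8,819.7039    35,278.8157
  Σ                 10,727.7649    39,033.5044
P = 10,727.7649; D_Mac = 3.63855 yrs; D_mod = 3.63855/(1+0.0495) = 3.46694 yrs.
ΔP/P ≈ -D_mod · Δy = -3.46694 × (-0.025) = +0.086673 = +8.6673%.

+8.67%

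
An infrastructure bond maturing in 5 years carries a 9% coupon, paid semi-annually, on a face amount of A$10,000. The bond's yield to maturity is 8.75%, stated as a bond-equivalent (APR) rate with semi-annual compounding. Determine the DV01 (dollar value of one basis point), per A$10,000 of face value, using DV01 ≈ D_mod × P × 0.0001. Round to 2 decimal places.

Periodic yield y = 0.04375.
  t   CF        PV=CF/(1+0.04375)^t    t·PV
  1       450.00       431.1377       431.1377
  2       450.00       413.0661       826.1322
  3       450.00       395.7519     1,187.2558
  4       450.00       379.1635     1,516.6541
  5       450.00       363.2704     1,816.3522
  6       450.00       348.0435     2,088.2613
  7       450.00       333.4549     2,334.1843
  8       450.00       319.4777     2,555.8219
  9       450.00       306.0865     2,754.7781
  10   10,450.00     6,810.0673    68,100.6733
  Σ                 10,099.5197    83,611.2509
P = 10,099.5197; D_Mac = 8.27874 half-year periods = 4.13937 yrs; D_mod = 3.96586 yrs.
DV01 ≈ 3.96586 × 10,099.5197 × 0.0001 = 4.005329.

A$4.01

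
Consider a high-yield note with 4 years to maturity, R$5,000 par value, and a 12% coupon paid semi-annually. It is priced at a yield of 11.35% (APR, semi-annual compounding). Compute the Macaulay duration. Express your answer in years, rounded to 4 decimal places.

Periodic yield y = 0.05675. Discount each cash flow and weight by its period:
  t   CF        PV=CF/(1+0.05675)^t    t·PV
  1       300.00       283.8893       283.8893
  2       300.00       268.6438       537.2875
  3       300.00       254.2169       762.6508
  4       300.00       240.5649       962.2595
  5       300.00       227.6460     1,138.2299
  6       300.00       215.4208     1,292.5250
  7       300.00       203.8522     1,426.9656
  8     5,300.00     3,407.9861    27,263.8890
  Σ                  5,102.2200    33,667.6966
Price P = Σ PV = 5,102.2200.
Macaulay duration = Σ(t·PV) / P = 33,667.6966 / 5,102.2200 = 6.59864 half-year periods.
In years: 6.59864 / 2 = 3.29932 years.

3.2993 years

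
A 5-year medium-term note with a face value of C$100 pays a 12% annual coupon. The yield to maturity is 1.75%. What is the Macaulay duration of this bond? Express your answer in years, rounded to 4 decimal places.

Periodic yield y = 0.0175. Discount each cash flow and weight by its year:
  t   CF        PV=CF/(1+0.0175)^t    t·PV
  1        12.00        11.7936        11.7936
  2        12.00        11.5908        23.1815
  3        12.00        11.3914        34.1743
  4        12.00        11.1955        44.7820
  5       112.00       102.6942       513.4710
  Σ                    148.6655       627.4025
Price P = Σ PV = 148.6655.
Macaulay duration = Σ(t·PV) / P = 627.4025 / 148.6655 = 4.22023 years.

4.2202 years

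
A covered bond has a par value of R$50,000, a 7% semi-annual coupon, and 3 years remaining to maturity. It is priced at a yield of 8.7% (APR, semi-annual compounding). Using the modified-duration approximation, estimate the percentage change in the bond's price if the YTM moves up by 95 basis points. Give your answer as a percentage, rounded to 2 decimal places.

-2.50%

Periodic yield y = 0.0435. Modified duration first:
  t   CF        PV=CF/(1+0.0435)^t    t·PV
  1     1,750.00     1,677.0484     1,677.0484
  2     1,750.00     1,607.1379     3,214.2758
  3     1,750.00     1,540.1417     4,620.4252
  4     1,750.00     1,475.9384     5,903.7536
  5     1,750.00     1,414.4115     7,072.0575
  6    51,750.00    40,082.5768   240,495.4610
  Σ                 47,797.2548   262,983.0216
P = 47,797.2548; D_Mac = 5.50205 half-year periods = 2.75103 yrs; D_mod = 2.75103/(1+0.0435) = 2.63635 yrs.
ΔP/P ≈ -D_mod · Δy = -2.63635 × (+0.0095) = -0.025045 = -2.5045%.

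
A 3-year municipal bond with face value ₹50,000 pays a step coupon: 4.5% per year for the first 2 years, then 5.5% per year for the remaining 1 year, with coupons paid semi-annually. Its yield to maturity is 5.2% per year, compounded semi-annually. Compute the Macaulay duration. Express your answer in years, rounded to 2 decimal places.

Periodic yield y = 0.026. Discount each cash flow and weight by its period:
  t   CF        PV=CF/(1+0.026)^t    t·PV
  1     1,125.00     1,096.4912     1,096.4912
  2     1,125.00     1,068.7049     2,137.4098
  3     1,125.00     1,041.6227     3,124.8681
  4     1,125.00     1,015.2268     4,060.9073
  5     1,375.00     1,209.3887     6,046.9433
  6    51,375.00    44,042.0647   264,252.3880
  Σ                 49,473.4990   280,719.0077
Price P = Σ PV = 49,473.4990.
Macaulay duration = Σ(t·PV) / P = 280,719.0077 / 49,473.4990 = 5.67413 half-year periods.
In years: 5.67413 / 2 = 2.83706 years.

2.84 years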